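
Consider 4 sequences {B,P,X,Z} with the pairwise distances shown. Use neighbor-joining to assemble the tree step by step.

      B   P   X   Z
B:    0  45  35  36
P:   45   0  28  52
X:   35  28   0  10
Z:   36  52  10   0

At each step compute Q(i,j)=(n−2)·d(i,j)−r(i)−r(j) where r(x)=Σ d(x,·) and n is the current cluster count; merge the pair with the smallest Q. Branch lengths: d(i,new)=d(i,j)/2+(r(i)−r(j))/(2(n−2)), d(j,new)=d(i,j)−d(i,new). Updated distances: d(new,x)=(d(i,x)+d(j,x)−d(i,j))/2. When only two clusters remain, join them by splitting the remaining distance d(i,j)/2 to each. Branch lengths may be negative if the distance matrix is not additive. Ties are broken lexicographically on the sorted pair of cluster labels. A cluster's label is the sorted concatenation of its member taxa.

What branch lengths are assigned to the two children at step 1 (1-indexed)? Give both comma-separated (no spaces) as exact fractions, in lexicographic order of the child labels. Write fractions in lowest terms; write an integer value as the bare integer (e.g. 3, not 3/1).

1. join B+P (d=45, Q=-151) ⇒ BP; edges |B|=81/4, |P|=99/4
  updated: d(BP,X)=9, d(BP,Z)=43/2
2. join BP+X (d=9, Q=-81/2) ⇒ BPX; edges |BP|=41/4, |X|=-5/4
  updated: d(BPX,Z)=45/4
3. join BPX+Z (d=45/4) ⇒ BPXZ; edges |BPX|=45/8, |Z|=45/8
final tree: (((B:81/4,P:99/4):41/4,X:-5/4):45/8,Z:45/8)
total length: 261/4

81/4,99/4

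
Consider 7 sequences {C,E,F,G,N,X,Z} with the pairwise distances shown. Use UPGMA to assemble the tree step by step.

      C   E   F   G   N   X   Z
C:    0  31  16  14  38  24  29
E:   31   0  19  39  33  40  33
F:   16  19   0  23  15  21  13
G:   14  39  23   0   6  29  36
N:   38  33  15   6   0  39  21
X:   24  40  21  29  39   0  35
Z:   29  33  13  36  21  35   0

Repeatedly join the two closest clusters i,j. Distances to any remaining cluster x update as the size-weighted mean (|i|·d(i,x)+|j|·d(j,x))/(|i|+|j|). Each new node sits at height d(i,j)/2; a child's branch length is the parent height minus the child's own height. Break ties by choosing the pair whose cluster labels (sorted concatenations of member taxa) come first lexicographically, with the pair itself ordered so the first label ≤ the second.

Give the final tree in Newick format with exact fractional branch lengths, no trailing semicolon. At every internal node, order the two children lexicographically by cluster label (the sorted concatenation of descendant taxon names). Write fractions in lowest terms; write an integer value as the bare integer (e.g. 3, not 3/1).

iteration 1: select G,N (d=6); attach at lengths (3, 3); label the merged cluster GN
  updated: d(C,GN)=26, d(E,GN)=36, d(F,GN)=19, d(GN,X)=34, d(GN,Z)=57/2
iteration 2: select F,Z (d=13); attach at lengths (13/2, 13/2); label the merged cluster FZ
  updated: d(C,FZ)=45/2, d(E,FZ)=26, d(FZ,GN)=95/4, d(FZ,X)=28
iteration 3: select C,FZ (d=45/2); attach at lengths (45/4, 19/4); label the merged cluster CFZ
  updated: d(CFZ,E)=83/3, d(CFZ,GN)=49/2, d(CFZ,X)=80/3
iteration 4: select CFZ,GN (d=49/2); attach at lengths (1, 37/4); label the merged cluster CFGNZ
  updated: d(CFGNZ,E)=31, d(CFGNZ,X)=148/5
iteration 5: select CFGNZ,X (d=148/5); attach at lengths (51/20, 74/5); label the merged cluster CFGNXZ
  updated: d(CFGNXZ,E)=65/2
iteration 6: select CFGNXZ,E (d=65/2); attach at lengths (29/20, 65/4); label the merged cluster CEFGNXZ
final tree: ((((C:45/4,(F:13/2,Z:13/2):19/4):1,(G:3,N:3):37/4):51/20,X:74/5):29/20,E:65/4)
total length: 803/10

((((C:45/4,(F:13/2,Z:13/2):19/4):1,(G:3,N:3):37/4):51/20,X:74/5):29/20,E:65/4)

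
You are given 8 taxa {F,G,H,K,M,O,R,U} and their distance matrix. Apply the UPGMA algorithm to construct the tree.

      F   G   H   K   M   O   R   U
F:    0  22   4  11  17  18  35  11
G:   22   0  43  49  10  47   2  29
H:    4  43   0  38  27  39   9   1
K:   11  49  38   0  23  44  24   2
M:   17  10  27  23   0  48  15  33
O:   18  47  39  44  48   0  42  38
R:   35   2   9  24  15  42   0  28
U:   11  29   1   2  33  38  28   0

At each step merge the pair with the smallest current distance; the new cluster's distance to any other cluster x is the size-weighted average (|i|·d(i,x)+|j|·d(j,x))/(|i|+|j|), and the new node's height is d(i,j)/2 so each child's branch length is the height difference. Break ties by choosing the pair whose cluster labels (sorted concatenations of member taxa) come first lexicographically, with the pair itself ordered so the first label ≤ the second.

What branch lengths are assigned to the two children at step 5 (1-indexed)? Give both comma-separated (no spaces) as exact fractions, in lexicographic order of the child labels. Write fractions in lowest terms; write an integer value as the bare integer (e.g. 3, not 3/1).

1. join H+U (d=1) ⇒ HU; edges |H|=1/2, |U|=1/2
  updated: d(F,HU)=15/2, d(G,HU)=36, d(HU,K)=20, d(HU,M)=30, d(HU,O)=77/2, d(HU,R)=37/2
2. join G+R (d=2) ⇒ GR; edges |G|=1, |R|=1
  updated: d(F,GR)=57/2, d(GR,HU)=109/4, d(GR,K)=73/2, d(GR,M)=25/2, d(GR,O)=89/2
3. join F+HU (d=15/2) ⇒ FHU; edges |F|=15/4, |HU|=13/4
  updated: d(FHU,GR)=83/3, d(FHU,K)=17, d(FHU,M)=77/3, d(FHU,O)=95/3
4. join GR+M (d=25/2) ⇒ GMR; edges |GR|=21/4, |M|=25/4
  updated: d(FHU,GMR)=27, d(GMR,K)=32, d(GMR,O)=137/3
5. join FHU+K (d=17) ⇒ FHKU; edges |FHU|=19/4, |K|=17/2
  updated: d(FHKU,GMR)=113/4, d(FHKU,O)=139/4
6. join FHKU+GMR (d=113/4) ⇒ FGHKMRU; edges |FHKU|=45/8, |GMR|=63/8
  updated: d(FGHKMRU,O)=276/7
7. join FGHKMRU+O (d=276/7) ⇒ FGHKMORU; edges |FGHKMRU|=313/56, |O|=138/7
final tree: ((((F:15/4,(H:1/2,U:1/2):13/4):19/4,K:17/2):45/8,((G:1,R:1):21/4,M:25/4):63/8):313/56,O:138/7)
total length: 4119/56

19/4,17/2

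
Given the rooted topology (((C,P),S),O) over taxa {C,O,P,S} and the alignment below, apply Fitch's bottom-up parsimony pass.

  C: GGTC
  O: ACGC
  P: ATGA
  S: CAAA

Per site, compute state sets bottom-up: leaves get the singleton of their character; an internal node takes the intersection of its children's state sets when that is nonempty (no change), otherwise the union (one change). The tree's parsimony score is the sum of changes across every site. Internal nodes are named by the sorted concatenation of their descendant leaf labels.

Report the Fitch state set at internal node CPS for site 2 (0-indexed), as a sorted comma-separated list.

A,G,T

[col 0] CP: children C:{G}, P:{A} ∪→ {A,G}; cost 1
[col 0] CPS: children CP:{A,G}, S:{C} ∪→ {A,C,G}; cost 1
[col 0] COPS: children CPS:{A,C,G}, O:{A} ∩→ {A}; cost 0
[col 1] CP: children C:{G}, P:{T} ∪→ {G,T}; cost 1
[col 1] CPS: children CP:{G,T}, S:{A} ∪→ {A,G,T}; cost 1
[col 1] COPS: children CPS:{A,G,T}, O:{C} ∪→ {A,C,G,T}; cost 1
[col 2] CP: children C:{T}, P:{G} ∪→ {G,T}; cost 1
[col 2] CPS: children CP:{G,T}, S:{A} ∪→ {A,G,T}; cost 1
[col 2] COPS: children CPS:{A,G,T}, O:{G} ∩→ {G}; cost 0
[col 3] CP: children C:{C}, P:{A} ∪→ {A,C}; cost 1
[col 3] CPS: children CP:{A,C}, S:{A} ∩→ {A}; cost 0
[col 3] COPS: children CPS:{A}, O:{C} ∪→ {A,C}; cost 1
per-site changes: [2, 3, 2, 2]; total = 9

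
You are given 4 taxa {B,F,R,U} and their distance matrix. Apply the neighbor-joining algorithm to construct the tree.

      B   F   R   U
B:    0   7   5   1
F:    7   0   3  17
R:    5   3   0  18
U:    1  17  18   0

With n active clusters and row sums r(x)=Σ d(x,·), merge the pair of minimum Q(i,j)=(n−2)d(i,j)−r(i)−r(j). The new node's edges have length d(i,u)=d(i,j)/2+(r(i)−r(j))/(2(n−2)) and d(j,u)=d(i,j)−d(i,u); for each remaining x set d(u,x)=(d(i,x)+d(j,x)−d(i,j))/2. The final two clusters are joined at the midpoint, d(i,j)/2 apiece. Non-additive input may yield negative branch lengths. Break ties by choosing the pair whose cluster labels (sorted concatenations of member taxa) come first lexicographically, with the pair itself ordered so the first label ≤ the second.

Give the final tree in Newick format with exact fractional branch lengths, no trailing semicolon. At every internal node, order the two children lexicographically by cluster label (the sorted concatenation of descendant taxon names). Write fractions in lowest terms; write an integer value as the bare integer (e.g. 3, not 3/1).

(((B:-21/4,U:25/4):39/4,F:7/4):5/8,R:5/8)

step 1: merge (B,U) at d=1, Q=-47; branch lengths B→-21/4, U→25/4; new cluster BU
  updated: d(BU,F)=23/2, d(BU,R)=11
step 2: merge (BU,F) at d=23/2, Q=-51/2; branch lengths BU→39/4, F→7/4; new cluster BFU
  updated: d(BFU,R)=5/4
step 3: merge (BFU,R) at d=5/4; branch lengths BFU→5/8, R→5/8; new cluster BFRU
final tree: (((B:-21/4,U:25/4):39/4,F:7/4):5/8,R:5/8)
total length: 55/4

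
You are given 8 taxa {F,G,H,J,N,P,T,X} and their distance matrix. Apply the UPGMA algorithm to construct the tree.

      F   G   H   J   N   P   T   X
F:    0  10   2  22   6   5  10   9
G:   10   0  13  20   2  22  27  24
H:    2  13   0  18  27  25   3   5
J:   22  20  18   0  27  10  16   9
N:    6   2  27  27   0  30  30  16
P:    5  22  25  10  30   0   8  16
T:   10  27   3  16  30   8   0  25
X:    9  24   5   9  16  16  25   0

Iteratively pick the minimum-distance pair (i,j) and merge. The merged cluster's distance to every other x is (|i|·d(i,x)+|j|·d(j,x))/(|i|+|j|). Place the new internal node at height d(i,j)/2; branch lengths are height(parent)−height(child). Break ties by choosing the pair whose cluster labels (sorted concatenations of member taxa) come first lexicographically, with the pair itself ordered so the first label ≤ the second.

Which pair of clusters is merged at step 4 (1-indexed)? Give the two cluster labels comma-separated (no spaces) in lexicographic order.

J,X

1. join F+H (d=2) ⇒ FH; edges |F|=1, |H|=1
  updated: d(FH,G)=23/2, d(FH,J)=20, d(FH,N)=33/2, d(FH,P)=15, d(FH,T)=13/2, d(FH,X)=7
2. join G+N (d=2) ⇒ GN; edges |G|=1, |N|=1
  updated: d(FH,GN)=14, d(GN,J)=47/2, d(GN,P)=26, d(GN,T)=57/2, d(GN,X)=20
3. join FH+T (d=13/2) ⇒ FHT; edges |FH|=9/4, |T|=13/4
  updated: d(FHT,GN)=113/6, d(FHT,J)=56/3, d(FHT,P)=38/3, d(FHT,X)=13
4. join J+X (d=9) ⇒ JX; edges |J|=9/2, |X|=9/2
  updated: d(FHT,JX)=95/6, d(GN,JX)=87/4, d(JX,P)=13
5. join FHT+P (d=38/3) ⇒ FHPT; edges |FHT|=37/12, |P|=19/3
  updated: d(FHPT,GN)=165/8, d(FHPT,JX)=121/8
6. join FHPT+JX (d=121/8) ⇒ FHJPTX; edges |FHPT|=59/48, |JX|=49/16
  updated: d(FHJPTX,GN)=21
7. join FHJPTX+GN (d=21) ⇒ FGHJNPTX; edges |FHJPTX|=47/16, |GN|=19/2
final tree: (((((F:1,H:1):9/4,T:13/4):37/12,P:19/3):59/48,(J:9/2,X:9/2):49/16):47/16,(G:1,N:1):19/2)
total length: 2143/48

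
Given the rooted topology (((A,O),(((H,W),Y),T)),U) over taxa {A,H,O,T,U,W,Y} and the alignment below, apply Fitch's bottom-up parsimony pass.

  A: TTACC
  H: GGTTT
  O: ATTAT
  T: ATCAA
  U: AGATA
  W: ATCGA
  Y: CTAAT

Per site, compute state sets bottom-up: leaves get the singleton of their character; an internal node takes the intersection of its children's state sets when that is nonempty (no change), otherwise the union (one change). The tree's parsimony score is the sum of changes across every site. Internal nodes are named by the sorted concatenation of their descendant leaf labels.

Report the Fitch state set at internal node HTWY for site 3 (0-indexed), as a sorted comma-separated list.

A

[col 0] AO: children A:{T}, O:{A} ∪→ {A,T}; cost 1
[col 0] HW: children H:{G}, W:{A} ∪→ {A,G}; cost 1
[col 0] HWY: children HW:{A,G}, Y:{C} ∪→ {A,C,G}; cost 1
[col 0] HTWY: children HWY:{A,C,G}, T:{A} ∩→ {A}; cost 0
[col 0] AHOTWY: children AO:{A,T}, HTWY:{A} ∩→ {A}; cost 0
[col 0] AHOTUWY: children AHOTWY:{A}, U:{A} ∩→ {A}; cost 0
[col 1] AO: children A:{T}, O:{T} ∩→ {T}; cost 0
[col 1] HW: children H:{G}, W:{T} ∪→ {G,T}; cost 1
[col 1] HWY: children HW:{G,T}, Y:{T} ∩→ {T}; cost 0
[col 1] HTWY: children HWY:{T}, T:{T} ∩→ {T}; cost 0
[col 1] AHOTWY: children AO:{T}, HTWY:{T} ∩→ {T}; cost 0
[col 1] AHOTUWY: children AHOTWY:{T}, U:{G} ∪→ {G,T}; cost 1
[col 2] AO: children A:{A}, O:{T} ∪→ {A,T}; cost 1
[col 2] HW: children H:{T}, W:{C} ∪→ {C,T}; cost 1
[col 2] HWY: children HW:{C,T}, Y:{A} ∪→ {A,C,T}; cost 1
[col 2] HTWY: children HWY:{A,C,T}, T:{C} ∩→ {C}; cost 0
[col 2] AHOTWY: children AO:{A,T}, HTWY:{C} ∪→ {A,C,T}; cost 1
[col 2] AHOTUWY: children AHOTWY:{A,C,T}, U:{A} ∩→ {A}; cost 0
[col 3] AO: children A:{C}, O:{A} ∪→ {A,C}; cost 1
[col 3] HW: children H:{T}, W:{G} ∪→ {G,T}; cost 1
[col 3] HWY: children HW:{G,T}, Y:{A} ∪→ {A,G,T}; cost 1
[col 3] HTWY: children HWY:{A,G,T}, T:{A} ∩→ {A}; cost 0
[col 3] AHOTWY: children AO:{A,C}, HTWY:{A} ∩→ {A}; cost 0
[col 3] AHOTUWY: children AHOTWY:{A}, U:{T} ∪→ {A,T}; cost 1
[col 4] AO: children A:{C}, O:{T} ∪→ {C,T}; cost 1
[col 4] HW: children H:{T}, W:{A} ∪→ {A,T}; cost 1
[col 4] HWY: children HW:{A,T}, Y:{T} ∩→ {T}; cost 0
[col 4] HTWY: children HWY:{T}, T:{A} ∪→ {A,T}; cost 1
[col 4] AHOTWY: children AO:{C,T}, HTWY:{A,T} ∩→ {T}; cost 0
[col 4] AHOTUWY: children AHOTWY:{T}, U:{A} ∪→ {A,T}; cost 1
per-site changes: [3, 2, 4, 4, 4]; total = 17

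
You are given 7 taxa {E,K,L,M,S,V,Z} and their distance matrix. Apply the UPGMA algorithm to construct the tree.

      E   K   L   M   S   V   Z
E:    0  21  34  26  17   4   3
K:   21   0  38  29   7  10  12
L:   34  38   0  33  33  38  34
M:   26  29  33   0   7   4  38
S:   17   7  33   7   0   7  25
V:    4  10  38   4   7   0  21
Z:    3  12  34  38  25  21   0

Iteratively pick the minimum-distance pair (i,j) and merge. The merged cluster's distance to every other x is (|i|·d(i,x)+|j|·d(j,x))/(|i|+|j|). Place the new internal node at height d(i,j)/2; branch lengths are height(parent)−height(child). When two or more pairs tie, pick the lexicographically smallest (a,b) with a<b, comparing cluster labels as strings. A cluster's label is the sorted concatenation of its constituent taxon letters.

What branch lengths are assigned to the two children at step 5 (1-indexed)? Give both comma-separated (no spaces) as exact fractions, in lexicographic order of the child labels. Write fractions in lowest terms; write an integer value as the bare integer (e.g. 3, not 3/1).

step 1: merge (E,Z) at d=3; branch lengths E→3/2, Z→3/2; new cluster EZ
  updated: d(EZ,K)=33/2, d(EZ,L)=34, d(EZ,M)=32, d(EZ,S)=21, d(EZ,V)=25/2
step 2: merge (M,V) at d=4; branch lengths M→2, V→2; new cluster MV
  updated: d(EZ,MV)=89/4, d(K,MV)=39/2, d(L,MV)=71/2, d(MV,S)=7
step 3: merge (K,S) at d=7; branch lengths K→7/2, S→7/2; new cluster KS
  updated: d(EZ,KS)=75/4, d(KS,L)=71/2, d(KS,MV)=53/4
step 4: merge (KS,MV) at d=53/4; branch lengths KS→25/8, MV→37/8; new cluster KMSV
  updated: d(EZ,KMSV)=41/2, d(KMSV,L)=71/2
step 5: merge (EZ,KMSV) at d=41/2; branch lengths EZ→35/4, KMSV→29/8; new cluster EKMSVZ
  updated: d(EKMSVZ,L)=35
step 6: merge (EKMSVZ,L) at d=35; branch lengths EKMSVZ→29/4, L→35/2; new cluster EKLMSVZ
final tree: (((E:3/2,Z:3/2):35/4,((K:7/2,S:7/2):25/8,(M:2,V:2):37/8):29/8):29/4,L:35/2)
total length: 471/8

35/4,29/8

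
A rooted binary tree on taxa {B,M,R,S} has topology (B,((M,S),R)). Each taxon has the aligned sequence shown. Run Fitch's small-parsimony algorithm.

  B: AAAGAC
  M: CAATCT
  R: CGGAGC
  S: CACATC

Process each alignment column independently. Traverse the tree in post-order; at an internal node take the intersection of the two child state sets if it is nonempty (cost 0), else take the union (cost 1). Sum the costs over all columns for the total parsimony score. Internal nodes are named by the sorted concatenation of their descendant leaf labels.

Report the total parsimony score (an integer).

10

site 0, node MS: M={C} ∩ S={C} → {C} (+0)
site 0, node MRS: MS={C} ∩ R={C} → {C} (+0)
site 0, node BMRS: B={A} ∪ MRS={C} → {A,C} (+1)
site 1, node MS: M={A} ∩ S={A} → {A} (+0)
site 1, node MRS: MS={A} ∪ R={G} → {A,G} (+1)
site 1, node BMRS: B={A} ∩ MRS={A,G} → {A} (+0)
site 2, node MS: M={A} ∪ S={C} → {A,C} (+1)
site 2, node MRS: MS={A,C} ∪ R={G} → {A,C,G} (+1)
site 2, node BMRS: B={A} ∩ MRS={A,C,G} → {A} (+0)
site 3, node MS: M={T} ∪ S={A} → {A,T} (+1)
site 3, node MRS: MS={A,T} ∩ R={A} → {A} (+0)
site 3, node BMRS: B={G} ∪ MRS={A} → {A,G} (+1)
site 4, node MS: M={C} ∪ S={T} → {C,T} (+1)
site 4, node MRS: MS={C,T} ∪ R={G} → {C,G,T} (+1)
site 4, node BMRS: B={A} ∪ MRS={C,G,T} → {A,C,G,T} (+1)
site 5, node MS: M={T} ∪ S={C} → {C,T} (+1)
site 5, node MRS: MS={C,T} ∩ R={C} → {C} (+0)
site 5, node BMRS: B={C} ∩ MRS={C} → {C} (+0)
per-site changes: [1, 1, 2, 2, 3, 1]; total = 10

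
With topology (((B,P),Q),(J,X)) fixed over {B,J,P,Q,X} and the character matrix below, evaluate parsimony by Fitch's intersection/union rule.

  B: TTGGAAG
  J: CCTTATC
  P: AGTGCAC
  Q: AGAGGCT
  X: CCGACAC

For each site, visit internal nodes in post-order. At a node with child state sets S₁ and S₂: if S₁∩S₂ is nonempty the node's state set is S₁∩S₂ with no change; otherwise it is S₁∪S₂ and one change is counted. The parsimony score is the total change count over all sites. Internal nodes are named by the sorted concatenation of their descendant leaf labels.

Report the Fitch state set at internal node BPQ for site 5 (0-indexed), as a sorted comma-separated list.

BP@0: {T} ∪ {A} = {A,T} (union, +1)
BPQ@0: {A,T} ∩ {A} = {A} (intersection, +0)
JX@0: {C} ∩ {C} = {C} (intersection, +0)
BJPQX@0: {A} ∪ {C} = {A,C} (union, +1)
BP@1: {T} ∪ {G} = {G,T} (union, +1)
BPQ@1: {G,T} ∩ {G} = {G} (intersection, +0)
JX@1: {C} ∩ {C} = {C} (intersection, +0)
BJPQX@1: {G} ∪ {C} = {C,G} (union, +1)
BP@2: {G} ∪ {T} = {G,T} (union, +1)
BPQ@2: {G,T} ∪ {A} = {A,G,T} (union, +1)
JX@2: {T} ∪ {G} = {G,T} (union, +1)
BJPQX@2: {A,G,T} ∩ {G,T} = {G,T} (intersection, +0)
BP@3: {G} ∩ {G} = {G} (intersection, +0)
BPQ@3: {G} ∩ {G} = {G} (intersection, +0)
JX@3: {T} ∪ {A} = {A,T} (union, +1)
BJPQX@3: {G} ∪ {A,T} = {A,G,T} (union, +1)
BP@4: {A} ∪ {C} = {A,C} (union, +1)
BPQ@4: {A,C} ∪ {G} = {A,C,G} (union, +1)
JX@4: {A} ∪ {C} = {A,C} (union, +1)
BJPQX@4: {A,C,G} ∩ {A,C} = {A,C} (intersection, +0)
BP@5: {A} ∩ {A} = {A} (intersection, +0)
BPQ@5: {A} ∪ {C} = {A,C} (union, +1)
JX@5: {T} ∪ {A} = {A,T} (union, +1)
BJPQX@5: {A,C} ∩ {A,T} = {A} (intersection, +0)
BP@6: {G} ∪ {C} = {C,G} (union, +1)
BPQ@6: {C,G} ∪ {T} = {C,G,T} (union, +1)
JX@6: {C} ∩ {C} = {C} (intersection, +0)
BJPQX@6: {C,G,T} ∩ {C} = {C} (intersection, +0)
per-site changes: [2, 2, 3, 2, 3, 2, 2]; total = 16

A,C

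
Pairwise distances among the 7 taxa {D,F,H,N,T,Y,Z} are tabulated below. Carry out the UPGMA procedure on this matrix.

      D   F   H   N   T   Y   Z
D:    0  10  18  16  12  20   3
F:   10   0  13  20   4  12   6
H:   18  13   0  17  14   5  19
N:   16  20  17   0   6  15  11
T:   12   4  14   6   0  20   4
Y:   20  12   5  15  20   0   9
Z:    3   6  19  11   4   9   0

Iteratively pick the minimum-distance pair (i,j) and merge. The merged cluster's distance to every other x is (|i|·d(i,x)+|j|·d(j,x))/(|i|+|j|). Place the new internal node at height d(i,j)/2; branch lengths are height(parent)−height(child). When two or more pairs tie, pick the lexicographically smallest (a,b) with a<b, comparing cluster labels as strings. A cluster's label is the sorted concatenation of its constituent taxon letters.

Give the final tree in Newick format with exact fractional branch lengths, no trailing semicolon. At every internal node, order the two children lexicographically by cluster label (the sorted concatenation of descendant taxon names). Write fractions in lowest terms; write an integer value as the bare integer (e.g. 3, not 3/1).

1. join D+Z (d=3) ⇒ DZ; edges |D|=3/2, |Z|=3/2
  updated: d(DZ,F)=8, d(DZ,H)=37/2, d(DZ,N)=27/2, d(DZ,T)=8, d(DZ,Y)=29/2
2. join F+T (d=4) ⇒ FT; edges |F|=2, |T|=2
  updated: d(DZ,FT)=8, d(FT,H)=27/2, d(FT,N)=13, d(FT,Y)=16
3. join H+Y (d=5) ⇒ HY; edges |H|=5/2, |Y|=5/2
  updated: d(DZ,HY)=33/2, d(FT,HY)=59/4, d(HY,N)=16
4. join DZ+FT (d=8) ⇒ DFTZ; edges |DZ|=5/2, |FT|=2
  updated: d(DFTZ,HY)=125/8, d(DFTZ,N)=53/4
5. join DFTZ+N (d=53/4) ⇒ DFNTZ; edges |DFTZ|=21/8, |N|=53/8
  updated: d(DFNTZ,HY)=157/10
6. join DFNTZ+HY (d=157/10) ⇒ DFHNTYZ; edges |DFNTZ|=49/40, |HY|=107/20
final tree: ((((D:3/2,Z:3/2):5/2,(F:2,T:2):2):21/8,N:53/8):49/40,(H:5/2,Y:5/2):107/20)
total length: 1293/40

((((D:3/2,Z:3/2):5/2,(F:2,T:2):2):21/8,N:53/8):49/40,(H:5/2,Y:5/2):107/20)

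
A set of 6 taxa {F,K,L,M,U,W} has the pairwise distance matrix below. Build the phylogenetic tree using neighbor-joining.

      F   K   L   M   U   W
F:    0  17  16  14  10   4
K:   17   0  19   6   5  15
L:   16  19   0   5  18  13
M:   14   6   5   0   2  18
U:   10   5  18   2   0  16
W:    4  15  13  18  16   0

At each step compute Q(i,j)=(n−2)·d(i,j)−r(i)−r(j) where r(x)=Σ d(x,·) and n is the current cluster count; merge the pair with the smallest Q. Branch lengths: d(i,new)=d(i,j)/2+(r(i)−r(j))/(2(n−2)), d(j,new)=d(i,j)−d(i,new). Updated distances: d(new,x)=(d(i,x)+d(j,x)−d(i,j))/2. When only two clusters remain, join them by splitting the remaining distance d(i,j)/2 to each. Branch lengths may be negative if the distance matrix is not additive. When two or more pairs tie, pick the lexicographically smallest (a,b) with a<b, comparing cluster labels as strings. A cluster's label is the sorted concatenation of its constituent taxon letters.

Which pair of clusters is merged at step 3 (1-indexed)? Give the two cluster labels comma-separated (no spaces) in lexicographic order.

step 1: merge (F,W) at d=4, Q=-111; branch lengths F→11/8, W→21/8; new cluster FW
  updated: d(FW,K)=14, d(FW,L)=25/2, d(FW,M)=14, d(FW,U)=11
step 2: merge (FW,L) at d=25/2, Q=-137/2; branch lengths FW→23/4, L→27/4; new cluster FLW
  updated: d(FLW,K)=41/4, d(FLW,M)=13/4, d(FLW,U)=33/4
step 3: merge (FLW,M) at d=13/4, Q=-53/2; branch lengths FLW→17/4, M→-1; new cluster FLMW
  updated: d(FLMW,K)=13/2, d(FLMW,U)=7/2
step 4: merge (FLMW,K) at d=13/2, Q=-15; branch lengths FLMW→5/2, K→4; new cluster FKLMW
  updated: d(FKLMW,U)=1
step 5: merge (FKLMW,U) at d=1; branch lengths FKLMW→1/2, U→1/2; new cluster FKLMUW
final tree: (((((F:11/8,W:21/8):23/4,L:27/4):17/4,M:-1):5/2,K:4):1/2,U:1/2)
total length: 109/4

FLW,M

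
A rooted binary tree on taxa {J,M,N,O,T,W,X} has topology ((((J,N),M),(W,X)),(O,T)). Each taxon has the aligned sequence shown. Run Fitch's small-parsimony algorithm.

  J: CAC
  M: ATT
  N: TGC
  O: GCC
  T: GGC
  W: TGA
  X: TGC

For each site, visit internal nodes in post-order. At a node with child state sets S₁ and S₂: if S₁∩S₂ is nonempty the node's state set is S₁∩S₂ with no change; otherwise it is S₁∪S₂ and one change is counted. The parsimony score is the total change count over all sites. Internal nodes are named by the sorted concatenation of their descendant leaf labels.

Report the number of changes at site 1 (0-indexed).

3

[col 0] JN: children J:{C}, N:{T} ∪→ {C,T}; cost 1
[col 0] JMN: children JN:{C,T}, M:{A} ∪→ {A,C,T}; cost 1
[col 0] WX: children W:{T}, X:{T} ∩→ {T}; cost 0
[col 0] JMNWX: children JMN:{A,C,T}, WX:{T} ∩→ {T}; cost 0
[col 0] OT: children O:{G}, T:{G} ∩→ {G}; cost 0
[col 0] JMNOTWX: children JMNWX:{T}, OT:{G} ∪→ {G,T}; cost 1
[col 1] JN: children J:{A}, N:{G} ∪→ {A,G}; cost 1
[col 1] JMN: children JN:{A,G}, M:{T} ∪→ {A,G,T}; cost 1
[col 1] WX: children W:{G}, X:{G} ∩→ {G}; cost 0
[col 1] JMNWX: children JMN:{A,G,T}, WX:{G} ∩→ {G}; cost 0
[col 1] OT: children O:{C}, T:{G} ∪→ {C,G}; cost 1
[col 1] JMNOTWX: children JMNWX:{G}, OT:{C,G} ∩→ {G}; cost 0
[col 2] JN: children J:{C}, N:{C} ∩→ {C}; cost 0
[col 2] JMN: children JN:{C}, M:{T} ∪→ {C,T}; cost 1
[col 2] WX: children W:{A}, X:{C} ∪→ {A,C}; cost 1
[col 2] JMNWX: children JMN:{C,T}, WX:{A,C} ∩→ {C}; cost 0
[col 2] OT: children O:{C}, T:{C} ∩→ {C}; cost 0
[col 2] JMNOTWX: children JMNWX:{C}, OT:{C} ∩→ {C}; cost 0
per-site changes: [3, 3, 2]; total = 8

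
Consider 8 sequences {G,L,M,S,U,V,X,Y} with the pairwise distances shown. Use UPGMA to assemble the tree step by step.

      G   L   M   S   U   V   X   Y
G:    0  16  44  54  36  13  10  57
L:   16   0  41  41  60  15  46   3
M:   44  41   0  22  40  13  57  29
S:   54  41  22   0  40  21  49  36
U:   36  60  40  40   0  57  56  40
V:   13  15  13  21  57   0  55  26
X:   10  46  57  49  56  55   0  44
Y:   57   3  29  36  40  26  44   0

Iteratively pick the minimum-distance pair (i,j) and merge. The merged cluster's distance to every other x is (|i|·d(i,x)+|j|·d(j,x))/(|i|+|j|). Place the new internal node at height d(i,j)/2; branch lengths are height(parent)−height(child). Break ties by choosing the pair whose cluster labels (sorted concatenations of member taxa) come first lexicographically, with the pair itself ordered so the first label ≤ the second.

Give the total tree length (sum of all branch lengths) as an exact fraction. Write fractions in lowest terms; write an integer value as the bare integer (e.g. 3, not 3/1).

649/6

iteration 1: select L,Y (d=3); attach at lengths (3/2, 3/2); label the merged cluster LY
  updated: d(G,LY)=73/2, d(LY,M)=35, d(LY,S)=77/2, d(LY,U)=50, d(LY,V)=41/2, d(LY,X)=45
iteration 2: select G,X (d=10); attach at lengths (5, 5); label the merged cluster GX
  updated: d(GX,LY)=163/4, d(GX,M)=101/2, d(GX,S)=103/2, d(GX,U)=46, d(GX,V)=34
iteration 3: select M,V (d=13); attach at lengths (13/2, 13/2); label the merged cluster MV
  updated: d(GX,MV)=169/4, d(LY,MV)=111/4, d(MV,S)=43/2, d(MV,U)=97/2
iteration 4: select MV,S (d=43/2); attach at lengths (17/4, 43/4); label the merged cluster MSV
  updated: d(GX,MSV)=136/3, d(LY,MSV)=94/3, d(MSV,U)=137/3
iteration 5: select LY,MSV (d=94/3); attach at lengths (85/6, 59/12); label the merged cluster LMSVY
  updated: d(GX,LMSVY)=87/2, d(LMSVY,U)=237/5
iteration 6: select GX,LMSVY (d=87/2); attach at lengths (67/4, 73/12); label the merged cluster GLMSVXY
  updated: d(GLMSVXY,U)=47
iteration 7: select GLMSVXY,U (d=47); attach at lengths (7/4, 47/2); label the merged cluster GLMSUVXY
final tree: (((G:5,X:5):67/4,((L:3/2,Y:3/2):85/6,((M:13/2,V:13/2):17/4,S:43/4):59/12):73/12):7/4,U:47/2)
total length: 649/6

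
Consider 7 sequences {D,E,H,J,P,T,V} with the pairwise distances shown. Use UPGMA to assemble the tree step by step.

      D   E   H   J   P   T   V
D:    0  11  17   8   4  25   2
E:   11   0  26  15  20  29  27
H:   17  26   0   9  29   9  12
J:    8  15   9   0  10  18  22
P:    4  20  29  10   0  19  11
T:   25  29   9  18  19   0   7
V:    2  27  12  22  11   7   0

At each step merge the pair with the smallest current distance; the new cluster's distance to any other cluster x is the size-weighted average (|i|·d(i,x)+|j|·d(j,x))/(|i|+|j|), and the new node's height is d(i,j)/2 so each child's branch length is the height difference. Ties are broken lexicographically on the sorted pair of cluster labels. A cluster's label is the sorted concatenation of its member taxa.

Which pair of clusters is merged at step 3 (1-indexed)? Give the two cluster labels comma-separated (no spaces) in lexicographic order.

iteration 1: select D,V (d=2); attach at lengths (1, 1); label the merged cluster DV
  updated: d(DV,E)=19, d(DV,H)=29/2, d(DV,J)=15, d(DV,P)=15/2, d(DV,T)=16
iteration 2: select DV,P (d=15/2); attach at lengths (11/4, 15/4); label the merged cluster DPV
  updated: d(DPV,E)=58/3, d(DPV,H)=58/3, d(DPV,J)=40/3, d(DPV,T)=17
iteration 3: select H,J (d=9); attach at lengths (9/2, 9/2); label the merged cluster HJ
  updated: d(DPV,HJ)=49/3, d(E,HJ)=41/2, d(HJ,T)=27/2
iteration 4: select HJ,T (d=27/2); attach at lengths (9/4, 27/4); label the merged cluster HJT
  updated: d(DPV,HJT)=149/9, d(E,HJT)=70/3
iteration 5: select DPV,HJT (d=149/9); attach at lengths (163/36, 55/36); label the merged cluster DHJPTV
  updated: d(DHJPTV,E)=64/3
iteration 6: select DHJPTV,E (d=64/3); attach at lengths (43/18, 32/3); label the merged cluster DEHJPTV
final tree: ((((D:1,V:1):11/4,P:15/4):163/36,((H:9/2,J:9/2):9/4,T:27/4):55/36):43/18,E:32/3)
total length: 821/18

H,J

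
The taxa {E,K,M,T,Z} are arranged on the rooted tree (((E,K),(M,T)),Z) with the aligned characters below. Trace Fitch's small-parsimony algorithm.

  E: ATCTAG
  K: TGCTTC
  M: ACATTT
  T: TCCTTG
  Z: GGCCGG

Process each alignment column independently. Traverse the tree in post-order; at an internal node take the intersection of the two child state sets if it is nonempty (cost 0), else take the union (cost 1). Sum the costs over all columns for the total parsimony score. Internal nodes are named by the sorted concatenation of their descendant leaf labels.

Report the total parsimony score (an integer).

site 0, node EK: E={A} ∪ K={T} → {A,T} (+1)
site 0, node MT: M={A} ∪ T={T} → {A,T} (+1)
site 0, node EKMT: EK={A,T} ∩ MT={A,T} → {A,T} (+0)
site 0, node EKMTZ: EKMT={A,T} ∪ Z={G} → {A,G,T} (+1)
site 1, node EK: E={T} ∪ K={G} → {G,T} (+1)
site 1, node MT: M={C} ∩ T={C} → {C} (+0)
site 1, node EKMT: EK={G,T} ∪ MT={C} → {C,G,T} (+1)
site 1, node EKMTZ: EKMT={C,G,T} ∩ Z={G} → {G} (+0)
site 2, node EK: E={C} ∩ K={C} → {C} (+0)
site 2, node MT: M={A} ∪ T={C} → {A,C} (+1)
site 2, node EKMT: EK={C} ∩ MT={A,C} → {C} (+0)
site 2, node EKMTZ: EKMT={C} ∩ Z={C} → {C} (+0)
site 3, node EK: E={T} ∩ K={T} → {T} (+0)
site 3, node MT: M={T} ∩ T={T} → {T} (+0)
site 3, node EKMT: EK={T} ∩ MT={T} → {T} (+0)
site 3, node EKMTZ: EKMT={T} ∪ Z={C} → {C,T} (+1)
site 4, node EK: E={A} ∪ K={T} → {A,T} (+1)
site 4, node MT: M={T} ∩ T={T} → {T} (+0)
site 4, node EKMT: EK={A,T} ∩ MT={T} → {T} (+0)
site 4, node EKMTZ: EKMT={T} ∪ Z={G} → {G,T} (+1)
site 5, node EK: E={G} ∪ K={C} → {C,G} (+1)
site 5, node MT: M={T} ∪ T={G} → {G,T} (+1)
site 5, node EKMT: EK={C,G} ∩ MT={G,T} → {G} (+0)
site 5, node EKMTZ: EKMT={G} ∩ Z={G} → {G} (+0)
per-site changes: [3, 2, 1, 1, 2, 2]; total = 11

11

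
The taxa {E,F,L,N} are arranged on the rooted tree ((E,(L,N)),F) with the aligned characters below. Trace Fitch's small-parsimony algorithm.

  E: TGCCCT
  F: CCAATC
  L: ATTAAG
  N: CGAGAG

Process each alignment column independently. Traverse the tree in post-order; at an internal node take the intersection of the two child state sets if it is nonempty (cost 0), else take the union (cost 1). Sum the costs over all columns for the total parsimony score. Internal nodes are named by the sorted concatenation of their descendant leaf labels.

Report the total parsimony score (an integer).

[col 0] LN: children L:{A}, N:{C} ∪→ {A,C}; cost 1
[col 0] ELN: children E:{T}, LN:{A,C} ∪→ {A,C,T}; cost 1
[col 0] EFLN: children ELN:{A,C,T}, F:{C} ∩→ {C}; cost 0
[col 1] LN: children L:{T}, N:{G} ∪→ {G,T}; cost 1
[col 1] ELN: children E:{G}, LN:{G,T} ∩→ {G}; cost 0
[col 1] EFLN: children ELN:{G}, F:{C} ∪→ {C,G}; cost 1
[col 2] LN: children L:{T}, N:{A} ∪→ {A,T}; cost 1
[col 2] ELN: children E:{C}, LN:{A,T} ∪→ {A,C,T}; cost 1
[col 2] EFLN: children ELN:{A,C,T}, F:{A} ∩→ {A}; cost 0
[col 3] LN: children L:{A}, N:{G} ∪→ {A,G}; cost 1
[col 3] ELN: children E:{C}, LN:{A,G} ∪→ {A,C,G}; cost 1
[col 3] EFLN: children ELN:{A,C,G}, F:{A} ∩→ {A}; cost 0
[col 4] LN: children L:{A}, N:{A} ∩→ {A}; cost 0
[col 4] ELN: children E:{C}, LN:{A} ∪→ {A,C}; cost 1
[col 4] EFLN: children ELN:{A,C}, F:{T} ∪→ {A,C,T}; cost 1
[col 5] LN: children L:{G}, N:{G} ∩→ {G}; cost 0
[col 5] ELN: children E:{T}, LN:{G} ∪→ {G,T}; cost 1
[col 5] EFLN: children ELN:{G,T}, F:{C} ∪→ {C,G,T}; cost 1
per-site changes: [2, 2, 2, 2, 2, 2]; total = 12

12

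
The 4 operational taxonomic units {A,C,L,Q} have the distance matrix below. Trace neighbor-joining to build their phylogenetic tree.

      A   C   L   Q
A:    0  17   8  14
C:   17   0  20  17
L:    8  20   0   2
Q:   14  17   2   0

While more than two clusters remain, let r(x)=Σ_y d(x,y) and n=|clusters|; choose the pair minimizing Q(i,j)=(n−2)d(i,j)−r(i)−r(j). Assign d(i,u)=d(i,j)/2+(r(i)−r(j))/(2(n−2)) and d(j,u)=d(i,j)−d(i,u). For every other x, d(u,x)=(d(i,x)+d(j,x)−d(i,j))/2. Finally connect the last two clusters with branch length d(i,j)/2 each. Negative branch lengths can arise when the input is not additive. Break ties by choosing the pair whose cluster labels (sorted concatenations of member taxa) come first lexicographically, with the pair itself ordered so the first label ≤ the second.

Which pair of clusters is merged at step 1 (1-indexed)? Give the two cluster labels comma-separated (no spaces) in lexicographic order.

A,C

1. join A+C (d=17, Q=-59) ⇒ AC; edges |A|=19/4, |C|=49/4
  updated: d(AC,L)=11/2, d(AC,Q)=7
2. join AC+L (d=11/2, Q=-29/2) ⇒ ACL; edges |AC|=21/4, |L|=1/4
  updated: d(ACL,Q)=7/4
3. join ACL+Q (d=7/4) ⇒ ACLQ; edges |ACL|=7/8, |Q|=7/8
final tree: (((A:19/4,C:49/4):21/4,L:1/4):7/8,Q:7/8)
total length: 97/4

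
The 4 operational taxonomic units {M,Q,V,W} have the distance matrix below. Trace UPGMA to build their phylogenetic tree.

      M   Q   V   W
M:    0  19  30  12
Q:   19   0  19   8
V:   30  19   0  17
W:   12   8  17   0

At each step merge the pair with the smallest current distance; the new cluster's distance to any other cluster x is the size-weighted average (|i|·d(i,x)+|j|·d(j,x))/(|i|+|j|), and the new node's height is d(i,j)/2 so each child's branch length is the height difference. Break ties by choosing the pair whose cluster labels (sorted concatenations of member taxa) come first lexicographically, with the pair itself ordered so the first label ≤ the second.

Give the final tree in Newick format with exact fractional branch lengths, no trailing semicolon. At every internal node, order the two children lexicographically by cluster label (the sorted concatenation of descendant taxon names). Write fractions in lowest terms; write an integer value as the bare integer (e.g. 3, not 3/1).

iteration 1: select Q,W (d=8); attach at lengths (4, 4); label the merged cluster QW
  updated: d(M,QW)=31/2, d(QW,V)=18
iteration 2: select M,QW (d=31/2); attach at lengths (31/4, 15/4); label the merged cluster MQW
  updated: d(MQW,V)=22
iteration 3: select MQW,V (d=22); attach at lengths (13/4, 11); label the merged cluster MQVW
final tree: ((M:31/4,(Q:4,W:4):15/4):13/4,V:11)
total length: 135/4

((M:31/4,(Q:4,W:4):15/4):13/4,V:11)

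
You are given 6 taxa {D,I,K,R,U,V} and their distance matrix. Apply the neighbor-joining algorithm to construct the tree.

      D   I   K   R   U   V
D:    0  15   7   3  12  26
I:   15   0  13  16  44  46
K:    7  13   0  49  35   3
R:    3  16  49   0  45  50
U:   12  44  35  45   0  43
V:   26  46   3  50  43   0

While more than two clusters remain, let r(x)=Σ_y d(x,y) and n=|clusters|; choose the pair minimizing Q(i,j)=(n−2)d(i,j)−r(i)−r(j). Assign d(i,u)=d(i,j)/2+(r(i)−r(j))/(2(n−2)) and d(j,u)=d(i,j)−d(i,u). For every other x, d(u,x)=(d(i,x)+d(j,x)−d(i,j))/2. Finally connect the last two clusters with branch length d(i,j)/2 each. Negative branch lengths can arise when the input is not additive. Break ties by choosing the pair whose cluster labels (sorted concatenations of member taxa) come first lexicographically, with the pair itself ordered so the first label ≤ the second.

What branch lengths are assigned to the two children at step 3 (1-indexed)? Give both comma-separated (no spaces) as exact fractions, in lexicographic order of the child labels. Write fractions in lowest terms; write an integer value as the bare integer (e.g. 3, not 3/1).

step 1: merge (K,V) at d=3, Q=-263; branch lengths K→-49/8, V→73/8; new cluster KV
  updated: d(D,KV)=15, d(I,KV)=28, d(KV,R)=48, d(KV,U)=75/2
step 2: merge (I,R) at d=16, Q=-167; branch lengths I→13/2, R→19/2; new cluster IR
  updated: d(D,IR)=1, d(IR,KV)=30, d(IR,U)=73/2
step 3: merge (D,IR) at d=1, Q=-187/2; branch lengths D→-75/8, IR→83/8; new cluster DIR
  updated: d(DIR,KV)=22, d(DIR,U)=95/4
step 4: merge (DIR,KV) at d=22, Q=-333/4; branch lengths DIR→33/8, KV→143/8; new cluster DIKRV
  updated: d(DIKRV,U)=157/8
step 5: merge (DIKRV,U) at d=157/8; branch lengths DIKRV→157/16, U→157/16; new cluster DIKRUV
final tree: (((D:-75/8,(I:13/2,R:19/2):83/8):33/8,(K:-49/8,V:73/8):143/8):157/16,U:157/16)
total length: 493/8

-75/8,83/8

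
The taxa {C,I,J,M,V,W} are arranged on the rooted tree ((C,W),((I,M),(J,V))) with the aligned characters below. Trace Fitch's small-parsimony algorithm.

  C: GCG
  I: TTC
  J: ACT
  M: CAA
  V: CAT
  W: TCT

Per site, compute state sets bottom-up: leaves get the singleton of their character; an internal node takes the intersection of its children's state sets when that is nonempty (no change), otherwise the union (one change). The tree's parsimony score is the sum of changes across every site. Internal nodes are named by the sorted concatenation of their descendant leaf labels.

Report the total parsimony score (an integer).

10

site 0, node CW: C={G} ∪ W={T} → {G,T} (+1)
site 0, node IM: I={T} ∪ M={C} → {C,T} (+1)
site 0, node JV: J={A} ∪ V={C} → {A,C} (+1)
site 0, node IJMV: IM={C,T} ∩ JV={A,C} → {C} (+0)
site 0, node CIJMVW: CW={G,T} ∪ IJMV={C} → {C,G,T} (+1)
site 1, node CW: C={C} ∩ W={C} → {C} (+0)
site 1, node IM: I={T} ∪ M={A} → {A,T} (+1)
site 1, node JV: J={C} ∪ V={A} → {A,C} (+1)
site 1, node IJMV: IM={A,T} ∩ JV={A,C} → {A} (+0)
site 1, node CIJMVW: CW={C} ∪ IJMV={A} → {A,C} (+1)
site 2, node CW: C={G} ∪ W={T} → {G,T} (+1)
site 2, node IM: I={C} ∪ M={A} → {A,C} (+1)
site 2, node JV: J={T} ∩ V={T} → {T} (+0)
site 2, node IJMV: IM={A,C} ∪ JV={T} → {A,C,T} (+1)
site 2, node CIJMVW: CW={G,T} ∩ IJMV={A,C,T} → {T} (+0)
per-site changes: [4, 3, 3]; total = 10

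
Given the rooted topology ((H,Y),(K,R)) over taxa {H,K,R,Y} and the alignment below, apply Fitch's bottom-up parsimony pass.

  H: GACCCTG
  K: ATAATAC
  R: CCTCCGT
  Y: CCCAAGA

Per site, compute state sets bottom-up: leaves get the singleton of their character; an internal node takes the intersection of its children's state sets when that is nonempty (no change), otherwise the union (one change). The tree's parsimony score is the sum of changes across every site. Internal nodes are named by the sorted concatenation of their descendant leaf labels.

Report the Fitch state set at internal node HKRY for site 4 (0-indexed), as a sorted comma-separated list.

C

site 0, node HY: H={G} ∪ Y={C} → {C,G} (+1)
site 0, node KR: K={A} ∪ R={C} → {A,C} (+1)
site 0, node HKRY: HY={C,G} ∩ KR={A,C} → {C} (+0)
site 1, node HY: H={A} ∪ Y={C} → {A,C} (+1)
site 1, node KR: K={T} ∪ R={C} → {C,T} (+1)
site 1, node HKRY: HY={A,C} ∩ KR={C,T} → {C} (+0)
site 2, node HY: H={C} ∩ Y={C} → {C} (+0)
site 2, node KR: K={A} ∪ R={T} → {A,T} (+1)
site 2, node HKRY: HY={C} ∪ KR={A,T} → {A,C,T} (+1)
site 3, node HY: H={C} ∪ Y={A} → {A,C} (+1)
site 3, node KR: K={A} ∪ R={C} → {A,C} (+1)
site 3, node HKRY: HY={A,C} ∩ KR={A,C} → {A,C} (+0)
site 4, node HY: H={C} ∪ Y={A} → {A,C} (+1)
site 4, node KR: K={T} ∪ R={C} → {C,T} (+1)
site 4, node HKRY: HY={A,C} ∩ KR={C,T} → {C} (+0)
site 5, node HY: H={T} ∪ Y={G} → {G,T} (+1)
site 5, node KR: K={A} ∪ R={G} → {A,G} (+1)
site 5, node HKRY: HY={G,T} ∩ KR={A,G} → {G} (+0)
site 6, node HY: H={G} ∪ Y={A} → {A,G} (+1)
site 6, node KR: K={C} ∪ R={T} → {C,T} (+1)
site 6, node HKRY: HY={A,G} ∪ KR={C,T} → {A,C,G,T} (+1)
per-site changes: [2, 2, 2, 2, 2, 2, 3]; total = 15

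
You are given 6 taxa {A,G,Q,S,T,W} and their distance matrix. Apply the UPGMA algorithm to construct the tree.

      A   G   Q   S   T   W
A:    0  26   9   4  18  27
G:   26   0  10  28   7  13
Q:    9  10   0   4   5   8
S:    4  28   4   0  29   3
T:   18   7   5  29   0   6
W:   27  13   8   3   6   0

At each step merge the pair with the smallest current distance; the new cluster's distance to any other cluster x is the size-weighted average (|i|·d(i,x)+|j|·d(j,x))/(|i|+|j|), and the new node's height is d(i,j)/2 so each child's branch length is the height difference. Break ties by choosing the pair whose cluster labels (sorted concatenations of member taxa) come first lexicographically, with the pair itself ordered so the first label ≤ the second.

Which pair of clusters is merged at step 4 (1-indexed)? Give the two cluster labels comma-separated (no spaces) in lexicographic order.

GQT,SW

iteration 1: select S,W (d=3); attach at lengths (3/2, 3/2); label the merged cluster SW
  updated: d(A,SW)=31/2, d(G,SW)=41/2, d(Q,SW)=6, d(SW,T)=35/2
iteration 2: select Q,T (d=5); attach at lengths (5/2, 5/2); label the merged cluster QT
  updated: d(A,QT)=27/2, d(G,QT)=17/2, d(QT,SW)=47/4
iteration 3: select G,QT (d=17/2); attach at lengths (17/4, 7/4); label the merged cluster GQT
  updated: d(A,GQT)=53/3, d(GQT,SW)=44/3
iteration 4: select GQT,SW (d=44/3); attach at lengths (37/12, 35/6); label the merged cluster GQSTW
  updated: d(A,GQSTW)=84/5
iteration 5: select A,GQSTW (d=84/5); attach at lengths (42/5, 16/15); label the merged cluster AGQSTW
final tree: (A:42/5,((G:17/4,(Q:5/2,T:5/2):7/4):37/12,(S:3/2,W:3/2):35/6):16/15)
total length: 1943/60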